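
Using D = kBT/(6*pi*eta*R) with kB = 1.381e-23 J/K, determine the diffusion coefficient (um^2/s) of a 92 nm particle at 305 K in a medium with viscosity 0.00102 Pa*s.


Radius R = 92/2 = 46 nm = 4.6e-08 m
D = kB*T / (6*pi*eta*R)
D = 1.381e-23 * 305 / (6 * pi * 0.00102 * 4.6e-08)
D = 4.76249e-12 m^2/s = 4.762 um^2/s

4.762


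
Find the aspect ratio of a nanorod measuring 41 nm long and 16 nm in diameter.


Aspect ratio AR = length / diameter
AR = 41 / 16
AR = 2.56

2.56


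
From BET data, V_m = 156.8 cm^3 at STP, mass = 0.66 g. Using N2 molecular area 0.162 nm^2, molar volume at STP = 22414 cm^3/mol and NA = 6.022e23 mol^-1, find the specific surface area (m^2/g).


Number of moles in monolayer = V_m / 22414 = 156.8 / 22414 = 0.00699563
Number of molecules = moles * NA = 0.00699563 * 6.022e23
SA = molecules * sigma / mass
SA = (156.8 / 22414) * 6.022e23 * 0.162e-18 / 0.66
SA = 1034.0 m^2/g

1034.0


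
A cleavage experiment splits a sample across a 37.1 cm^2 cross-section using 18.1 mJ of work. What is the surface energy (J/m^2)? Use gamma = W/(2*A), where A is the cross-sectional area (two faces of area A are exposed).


Convert: A = 37.1 cm^2 = 0.00371 m^2, W = 18.1 mJ = 0.0181 J
Cleaving exposes two faces of area A, so total new surface = 2*A and gamma = W / (2*A)
gamma = 0.0181 / (2 * 0.00371)
gamma = 2.439 J/m^2

2.439


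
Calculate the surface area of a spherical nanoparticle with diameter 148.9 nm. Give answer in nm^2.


Radius r = 148.9/2 = 74.45 nm
Surface area SA = 4 * pi * r^2
SA = 4 * pi * (74.45)^2
SA = 69652.91 nm^2

69652.91


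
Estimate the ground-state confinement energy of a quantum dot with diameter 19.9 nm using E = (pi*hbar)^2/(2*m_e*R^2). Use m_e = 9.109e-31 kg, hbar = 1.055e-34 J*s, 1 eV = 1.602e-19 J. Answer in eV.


Radius R = 19.9/2 = 9.95 nm = 9.95e-09 m
E = (pi * 1.055e-34)^2 / (2 * 9.109e-31 * (9.95e-09)^2)
E(J) = 6.09057e-22
E = E(J) / 1.602e-19 = 0.0038 eV

0.0038


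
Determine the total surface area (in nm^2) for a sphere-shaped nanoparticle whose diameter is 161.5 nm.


Radius r = 161.5/2 = 80.75 nm
Surface area SA = 4 * pi * r^2
SA = 4 * pi * (80.75)^2
SA = 81939.8 nm^2

81939.8


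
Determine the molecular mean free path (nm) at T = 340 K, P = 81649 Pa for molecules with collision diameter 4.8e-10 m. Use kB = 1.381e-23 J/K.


Mean free path: lambda = kB*T / (sqrt(2) * pi * d^2 * P)
lambda = 1.381e-23 * 340 / (sqrt(2) * pi * (4.8e-10)^2 * 81649)
lambda = 5.6179e-08 m
lambda = 56.18 nm

56.18


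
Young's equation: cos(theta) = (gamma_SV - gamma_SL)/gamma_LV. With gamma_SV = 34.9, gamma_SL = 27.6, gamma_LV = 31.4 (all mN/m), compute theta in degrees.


cos(theta) = (gamma_SV - gamma_SL) / gamma_LV
cos(theta) = (34.9 - 27.6) / 31.4
cos(theta) = 0.232484
theta = arccos(0.232484) = 76.56 degrees

76.56


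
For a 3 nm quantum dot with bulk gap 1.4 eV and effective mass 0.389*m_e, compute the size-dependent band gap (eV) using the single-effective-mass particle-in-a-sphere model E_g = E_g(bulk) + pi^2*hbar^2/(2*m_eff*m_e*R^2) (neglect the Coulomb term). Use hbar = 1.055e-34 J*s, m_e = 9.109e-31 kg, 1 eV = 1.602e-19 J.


Radius R = 3/2 nm = 1.5e-09 m
Confinement energy dE = pi^2 * hbar^2 / (2 * m_eff * m_e * R^2)
dE = pi^2 * (1.055e-34)^2 / (2 * 0.389 * 9.109e-31 * (1.5e-09)^2) J, divided by 1.602e-19 J/eV
dE = 0.43 eV
Total band gap = E_g(bulk) + dE = 1.4 + 0.43 = 1.83 eV

1.83


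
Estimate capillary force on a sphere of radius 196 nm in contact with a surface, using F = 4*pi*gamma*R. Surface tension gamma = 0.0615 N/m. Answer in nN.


Convert radius: R = 196 nm = 1.96e-07 m
F = 4 * pi * gamma * R
F = 4 * pi * 0.0615 * 1.96e-07
F = 1.51475e-07 N = 151.475 nN

151.475


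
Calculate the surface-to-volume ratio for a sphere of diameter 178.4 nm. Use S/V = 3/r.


Radius r = 178.4/2 = 89.2 nm
S/V = 3 / r = 3 / 89.2
S/V = 0.0336 nm^-1

0.0336


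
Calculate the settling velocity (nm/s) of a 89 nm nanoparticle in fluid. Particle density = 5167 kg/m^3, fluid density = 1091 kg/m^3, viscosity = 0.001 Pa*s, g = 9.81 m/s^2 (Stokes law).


Radius R = 89/2 nm = 4.45e-08 m
Density difference = 5167 - 1091 = 4076 kg/m^3
v = 2 * R^2 * (rho_p - rho_f) * g / (9 * eta)
v = 2 * (4.45e-08)^2 * 4076 * 9.81 / (9 * 0.001)
v = 1.75959e-08 m/s = 17.5959 nm/s

17.5959


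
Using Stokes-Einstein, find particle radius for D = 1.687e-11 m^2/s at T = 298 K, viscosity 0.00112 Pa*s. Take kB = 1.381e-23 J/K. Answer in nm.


Stokes-Einstein: R = kB*T / (6*pi*eta*D)
R = 1.381e-23 * 298 / (6 * pi * 0.00112 * 1.687e-11)
R = 1.15552e-08 m = 11.56 nm

11.56


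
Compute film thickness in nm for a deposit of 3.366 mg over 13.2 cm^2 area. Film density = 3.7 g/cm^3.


Convert: m = 3.366 mg = 3.3660e-06 kg, A = 13.2 cm^2 = 1.3200e-03 m^2, rho = 3.7 g/cm^3 = 3700 kg/m^3
t = m / (A * rho)
t = 3.3660e-06 / (1.3200e-03 * 3700)
t = 6.8919e-07 m = 689.2 nm

689.2


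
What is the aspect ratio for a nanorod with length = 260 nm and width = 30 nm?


Aspect ratio AR = length / diameter
AR = 260 / 30
AR = 8.67

8.67


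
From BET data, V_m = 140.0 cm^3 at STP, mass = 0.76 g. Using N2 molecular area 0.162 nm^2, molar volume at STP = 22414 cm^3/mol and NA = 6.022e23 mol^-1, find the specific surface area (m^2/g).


Number of moles in monolayer = V_m / 22414 = 140.0 / 22414 = 0.0062461
Number of molecules = moles * NA = 0.0062461 * 6.022e23
SA = molecules * sigma / mass
SA = (140.0 / 22414) * 6.022e23 * 0.162e-18 / 0.76
SA = 801.8 m^2/g

801.8


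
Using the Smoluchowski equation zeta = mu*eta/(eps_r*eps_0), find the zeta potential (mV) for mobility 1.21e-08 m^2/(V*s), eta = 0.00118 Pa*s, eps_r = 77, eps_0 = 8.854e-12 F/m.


Smoluchowski equation: zeta = mu * eta / (eps_r * eps_0)
zeta = 1.21e-08 * 0.00118 / (77 * 8.854e-12)
zeta = 0.020943 V = 20.94 mV

20.94


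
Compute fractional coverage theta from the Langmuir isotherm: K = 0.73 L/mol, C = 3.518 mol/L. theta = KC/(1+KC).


Langmuir isotherm: theta = K*C / (1 + K*C)
K*C = 0.73 * 3.518 = 2.56814
theta = 2.56814 / (1 + 2.56814) = 2.56814 / 3.56814
theta = 0.7197

0.7197


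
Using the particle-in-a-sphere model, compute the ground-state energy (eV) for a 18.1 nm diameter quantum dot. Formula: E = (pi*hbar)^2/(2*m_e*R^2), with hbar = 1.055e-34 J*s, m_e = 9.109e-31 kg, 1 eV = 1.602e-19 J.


Radius R = 18.1/2 = 9.05 nm = 9.05e-09 m
E = (pi * 1.055e-34)^2 / (2 * 9.109e-31 * (9.05e-09)^2)
E(J) = 7.36219e-22
E = E(J) / 1.602e-19 = 0.0046 eV

0.0046


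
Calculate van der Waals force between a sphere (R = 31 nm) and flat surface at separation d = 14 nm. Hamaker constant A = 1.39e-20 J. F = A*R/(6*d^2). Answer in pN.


Convert to SI: R = 31 nm = 3.1e-08 m, d = 14 nm = 1.4e-08 m
F = A * R / (6 * d^2)
F = 1.39e-20 * 3.1e-08 / (6 * (1.4e-08)^2)
F = 3.66412e-13 N = 0.366 pN

0.366


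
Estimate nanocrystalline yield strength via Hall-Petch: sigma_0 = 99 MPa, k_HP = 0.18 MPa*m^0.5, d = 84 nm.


d = 84 nm = 8.4e-08 m
sqrt(d) = 0.0002898275
Hall-Petch contribution = k / sqrt(d) = 0.18 / 0.0002898275 = 621.1 MPa
sigma = sigma_0 + k/sqrt(d) = 99 + 621.1 = 720.1 MPa

720.1


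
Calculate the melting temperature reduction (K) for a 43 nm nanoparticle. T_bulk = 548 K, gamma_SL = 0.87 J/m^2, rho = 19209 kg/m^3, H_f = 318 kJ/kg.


Radius R = 43/2 = 21.5 nm = 2.15e-08 m
Convert H_f = 318 kJ/kg = 318000 J/kg
dT = 2 * gamma_SL * T_bulk / (rho * H_f * R)
dT = 2 * 0.87 * 548 / (19209 * 318000 * 2.15e-08)
dT = 7.3 K

7.3


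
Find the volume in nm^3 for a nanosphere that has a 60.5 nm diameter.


Radius r = 60.5/2 = 30.25 nm
Volume V = (4/3) * pi * r^3
V = (4/3) * pi * (30.25)^3
V = 115948.4 nm^3

115948.4


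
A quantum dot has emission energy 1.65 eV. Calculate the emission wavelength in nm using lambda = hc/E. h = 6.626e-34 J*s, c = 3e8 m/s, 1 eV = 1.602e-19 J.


Convert energy: E = 1.65 eV = 1.65 * 1.602e-19 = 2.6433e-19 J
lambda = h*c / E = 6.626e-34 * 3e8 / 2.6433e-19
lambda = 7.52015e-07 m = 752.0 nm

752.0


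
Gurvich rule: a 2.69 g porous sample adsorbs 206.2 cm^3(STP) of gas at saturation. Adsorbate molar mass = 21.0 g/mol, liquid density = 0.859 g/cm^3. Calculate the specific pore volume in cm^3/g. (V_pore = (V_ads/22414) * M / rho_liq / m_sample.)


Moles adsorbed n = V_ads / 22414 = 206.2 / 22414 = 9.199607e-03 mol
Liquid volume V_liq = n * M / rho_liq = 9.199607e-03 * 21.0 / 0.859 = 0.22490 cm^3
Specific pore volume V_pore = V_liq / m_sample = 0.22490 / 2.69
V_pore = 0.0836 cm^3/g

0.0836


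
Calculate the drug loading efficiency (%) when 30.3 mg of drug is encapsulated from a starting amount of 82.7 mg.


Drug loading efficiency = (drug loaded / drug initial) * 100
DLE = 30.3 / 82.7 * 100
DLE = 0.3664 * 100
DLE = 36.64%

36.64


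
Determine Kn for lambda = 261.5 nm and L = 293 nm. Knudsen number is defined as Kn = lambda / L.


Knudsen number Kn = lambda / L
Kn = 261.5 / 293
Kn = 0.8925

0.8925


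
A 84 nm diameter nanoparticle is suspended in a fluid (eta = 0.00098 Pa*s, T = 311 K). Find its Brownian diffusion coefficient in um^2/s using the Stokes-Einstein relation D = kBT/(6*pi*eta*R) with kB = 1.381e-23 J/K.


Radius R = 84/2 = 42 nm = 4.2e-08 m
D = kB*T / (6*pi*eta*R)
D = 1.381e-23 * 311 / (6 * pi * 0.00098 * 4.2e-08)
D = 5.53576e-12 m^2/s = 5.536 um^2/s

5.536


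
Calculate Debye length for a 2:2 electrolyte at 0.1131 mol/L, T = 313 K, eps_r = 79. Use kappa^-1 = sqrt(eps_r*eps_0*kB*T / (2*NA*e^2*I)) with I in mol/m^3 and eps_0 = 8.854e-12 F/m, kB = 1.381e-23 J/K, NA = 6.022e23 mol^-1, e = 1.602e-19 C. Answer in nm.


Ionic strength I = 0.1131 * 2^2 * 1000 = 452.4 mol/m^3
kappa^-1 = sqrt(79 * 8.854e-12 * 1.381e-23 * 313 / (2 * 6.022e23 * (1.602e-19)^2 * 452.4))
kappa^-1 = 0.465 nm

0.465


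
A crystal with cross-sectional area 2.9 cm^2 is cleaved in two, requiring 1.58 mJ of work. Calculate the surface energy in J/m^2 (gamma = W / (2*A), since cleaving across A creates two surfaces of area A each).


Convert: A = 2.9 cm^2 = 0.00029 m^2, W = 1.58 mJ = 0.00158 J
Cleaving exposes two faces of area A, so total new surface = 2*A and gamma = W / (2*A)
gamma = 0.00158 / (2 * 0.00029)
gamma = 2.724 J/m^2

2.724


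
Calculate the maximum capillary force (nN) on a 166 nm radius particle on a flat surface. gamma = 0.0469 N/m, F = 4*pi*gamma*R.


Convert radius: R = 166 nm = 1.66e-07 m
F = 4 * pi * gamma * R
F = 4 * pi * 0.0469 * 1.66e-07
F = 9.78342e-08 N = 97.8342 nN

97.8342


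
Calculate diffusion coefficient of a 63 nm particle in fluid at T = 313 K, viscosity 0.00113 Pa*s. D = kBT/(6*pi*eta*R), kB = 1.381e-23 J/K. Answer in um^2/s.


Radius R = 63/2 = 31.5 nm = 3.15e-08 m
D = kB*T / (6*pi*eta*R)
D = 1.381e-23 * 313 / (6 * pi * 0.00113 * 3.15e-08)
D = 6.4424e-12 m^2/s = 6.442 um^2/s

6.442


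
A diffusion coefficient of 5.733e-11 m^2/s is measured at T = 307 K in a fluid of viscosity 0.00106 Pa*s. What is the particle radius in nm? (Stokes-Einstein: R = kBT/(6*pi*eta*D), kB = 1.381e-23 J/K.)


Stokes-Einstein: R = kB*T / (6*pi*eta*D)
R = 1.381e-23 * 307 / (6 * pi * 0.00106 * 5.733e-11)
R = 3.7012e-09 m = 3.7 nm

3.7


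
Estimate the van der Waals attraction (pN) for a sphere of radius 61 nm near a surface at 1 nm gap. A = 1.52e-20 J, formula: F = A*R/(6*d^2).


Convert to SI: R = 61 nm = 6.1e-08 m, d = 1 nm = 1e-09 m
F = A * R / (6 * d^2)
F = 1.52e-20 * 6.1e-08 / (6 * (1e-09)^2)
F = 1.54533e-10 N = 154.533 pN

154.533


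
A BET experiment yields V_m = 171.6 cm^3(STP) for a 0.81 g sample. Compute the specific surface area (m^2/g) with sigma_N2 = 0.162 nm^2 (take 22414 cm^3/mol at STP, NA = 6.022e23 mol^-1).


Number of moles in monolayer = V_m / 22414 = 171.6 / 22414 = 0.00765593
Number of molecules = moles * NA = 0.00765593 * 6.022e23
SA = molecules * sigma / mass
SA = (171.6 / 22414) * 6.022e23 * 0.162e-18 / 0.81
SA = 922.1 m^2/g

922.1


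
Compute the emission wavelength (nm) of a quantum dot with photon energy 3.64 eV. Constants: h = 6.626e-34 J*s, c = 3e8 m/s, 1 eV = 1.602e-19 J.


Convert energy: E = 3.64 eV = 3.64 * 1.602e-19 = 5.83128e-19 J
lambda = h*c / E = 6.626e-34 * 3e8 / 5.83128e-19
lambda = 3.40886e-07 m = 340.9 nm

340.9


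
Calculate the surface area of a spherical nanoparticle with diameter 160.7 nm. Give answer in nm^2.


Radius r = 160.7/2 = 80.35 nm
Surface area SA = 4 * pi * r^2
SA = 4 * pi * (80.35)^2
SA = 81130.03 nm^2

81130.03


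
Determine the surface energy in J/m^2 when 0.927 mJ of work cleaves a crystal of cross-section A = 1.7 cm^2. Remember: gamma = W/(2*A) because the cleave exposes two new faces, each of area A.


Convert: A = 1.7 cm^2 = 0.00017 m^2, W = 0.927 mJ = 0.000927 J
Cleaving exposes two faces of area A, so total new surface = 2*A and gamma = W / (2*A)
gamma = 0.000927 / (2 * 0.00017)
gamma = 2.726 J/m^2

2.726


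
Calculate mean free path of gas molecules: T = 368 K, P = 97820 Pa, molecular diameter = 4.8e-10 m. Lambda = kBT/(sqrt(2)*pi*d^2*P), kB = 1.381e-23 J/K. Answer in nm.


Mean free path: lambda = kB*T / (sqrt(2) * pi * d^2 * P)
lambda = 1.381e-23 * 368 / (sqrt(2) * pi * (4.8e-10)^2 * 97820)
lambda = 5.07536e-08 m
lambda = 50.75 nm

50.75


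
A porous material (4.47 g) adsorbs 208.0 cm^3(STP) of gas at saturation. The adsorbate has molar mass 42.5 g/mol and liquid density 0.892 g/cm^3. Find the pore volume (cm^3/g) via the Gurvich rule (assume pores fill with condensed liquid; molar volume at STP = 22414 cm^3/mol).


Moles adsorbed n = V_ads / 22414 = 208.0 / 22414 = 9.279914e-03 mol
Liquid volume V_liq = n * M / rho_liq = 9.279914e-03 * 42.5 / 0.892 = 0.44215 cm^3
Specific pore volume V_pore = V_liq / m_sample = 0.44215 / 4.47
V_pore = 0.0989 cm^3/g

0.0989


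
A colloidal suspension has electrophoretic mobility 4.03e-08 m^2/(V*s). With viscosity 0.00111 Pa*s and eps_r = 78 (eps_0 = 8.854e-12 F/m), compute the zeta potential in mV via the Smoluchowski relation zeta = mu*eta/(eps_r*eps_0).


Smoluchowski equation: zeta = mu * eta / (eps_r * eps_0)
zeta = 4.03e-08 * 0.00111 / (78 * 8.854e-12)
zeta = 0.064773 V = 64.77 mV

64.77


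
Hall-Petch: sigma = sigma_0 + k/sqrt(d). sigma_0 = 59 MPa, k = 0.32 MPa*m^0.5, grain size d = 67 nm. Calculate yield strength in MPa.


d = 67 nm = 6.7e-08 m
sqrt(d) = 0.0002588436
Hall-Petch contribution = k / sqrt(d) = 0.32 / 0.0002588436 = 1236.3 MPa
sigma = sigma_0 + k/sqrt(d) = 59 + 1236.3 = 1295.3 MPa

1295.3


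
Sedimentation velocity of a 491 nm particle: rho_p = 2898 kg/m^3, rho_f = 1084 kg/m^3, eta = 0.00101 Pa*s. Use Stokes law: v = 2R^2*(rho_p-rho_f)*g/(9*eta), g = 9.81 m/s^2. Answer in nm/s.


Radius R = 491/2 nm = 2.455e-07 m
Density difference = 2898 - 1084 = 1814 kg/m^3
v = 2 * R^2 * (rho_p - rho_f) * g / (9 * eta)
v = 2 * (2.455e-07)^2 * 1814 * 9.81 / (9 * 0.00101)
v = 2.3598e-07 m/s = 235.9801 nm/s

235.9801


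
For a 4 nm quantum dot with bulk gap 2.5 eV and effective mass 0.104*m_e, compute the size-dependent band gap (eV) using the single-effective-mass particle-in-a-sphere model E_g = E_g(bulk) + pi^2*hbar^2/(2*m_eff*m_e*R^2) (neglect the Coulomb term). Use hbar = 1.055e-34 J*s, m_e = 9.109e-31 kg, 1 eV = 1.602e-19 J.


Radius R = 4/2 nm = 2e-09 m
Confinement energy dE = pi^2 * hbar^2 / (2 * m_eff * m_e * R^2)
dE = pi^2 * (1.055e-34)^2 / (2 * 0.104 * 9.109e-31 * (2e-09)^2) J, divided by 1.602e-19 J/eV
dE = 0.9048 eV
Total band gap = E_g(bulk) + dE = 2.5 + 0.9048 = 3.4048 eV

3.4048


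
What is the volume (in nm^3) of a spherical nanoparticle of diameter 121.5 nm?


Radius r = 121.5/2 = 60.75 nm
Volume V = (4/3) * pi * r^3
V = (4/3) * pi * (60.75)^3
V = 939133.77 nm^3

939133.77


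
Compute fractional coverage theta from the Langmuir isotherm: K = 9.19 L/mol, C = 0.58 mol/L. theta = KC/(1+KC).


Langmuir isotherm: theta = K*C / (1 + K*C)
K*C = 9.19 * 0.58 = 5.3302
theta = 5.3302 / (1 + 5.3302) = 5.3302 / 6.3302
theta = 0.842

0.842


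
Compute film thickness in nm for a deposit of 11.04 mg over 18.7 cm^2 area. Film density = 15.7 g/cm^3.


Convert: m = 11.04 mg = 1.1040e-05 kg, A = 18.7 cm^2 = 1.8700e-03 m^2, rho = 15.7 g/cm^3 = 15700 kg/m^3
t = m / (A * rho)
t = 1.1040e-05 / (1.8700e-03 * 15700)
t = 3.7603e-07 m = 376.0 nm

376.0


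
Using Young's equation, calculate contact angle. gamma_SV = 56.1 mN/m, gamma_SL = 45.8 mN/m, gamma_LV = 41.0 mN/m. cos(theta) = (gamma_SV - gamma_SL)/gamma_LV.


cos(theta) = (gamma_SV - gamma_SL) / gamma_LV
cos(theta) = (56.1 - 45.8) / 41.0
cos(theta) = 0.25122
theta = arccos(0.25122) = 75.45 degrees

75.45


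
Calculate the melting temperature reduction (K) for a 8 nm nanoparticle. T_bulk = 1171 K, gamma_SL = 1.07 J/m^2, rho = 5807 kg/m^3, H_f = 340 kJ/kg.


Radius R = 8/2 = 4 nm = 4e-09 m
Convert H_f = 340 kJ/kg = 340000 J/kg
dT = 2 * gamma_SL * T_bulk / (rho * H_f * R)
dT = 2 * 1.07 * 1171 / (5807 * 340000 * 4e-09)
dT = 317.3 K

317.3


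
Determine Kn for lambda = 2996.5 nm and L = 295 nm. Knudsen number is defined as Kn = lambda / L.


Knudsen number Kn = lambda / L
Kn = 2996.5 / 295
Kn = 10.1576

10.1576


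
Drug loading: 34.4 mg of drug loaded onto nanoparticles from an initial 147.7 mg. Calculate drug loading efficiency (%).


Drug loading efficiency = (drug loaded / drug initial) * 100
DLE = 34.4 / 147.7 * 100
DLE = 0.2329 * 100
DLE = 23.29%

23.29


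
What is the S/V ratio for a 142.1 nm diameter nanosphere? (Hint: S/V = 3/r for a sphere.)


Radius r = 142.1/2 = 71.05 nm
S/V = 3 / r = 3 / 71.05
S/V = 0.0422 nm^-1

0.0422


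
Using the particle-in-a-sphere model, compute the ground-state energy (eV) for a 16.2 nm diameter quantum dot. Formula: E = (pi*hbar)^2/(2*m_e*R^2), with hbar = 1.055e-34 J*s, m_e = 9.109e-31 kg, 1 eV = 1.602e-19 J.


Radius R = 16.2/2 = 8.1 nm = 8.1e-09 m
E = (pi * 1.055e-34)^2 / (2 * 9.109e-31 * (8.1e-09)^2)
E(J) = 9.19039e-22
E = E(J) / 1.602e-19 = 0.0057 eV

0.0057


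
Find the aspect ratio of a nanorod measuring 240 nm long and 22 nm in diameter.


Aspect ratio AR = length / diameter
AR = 240 / 22
AR = 10.91

10.91


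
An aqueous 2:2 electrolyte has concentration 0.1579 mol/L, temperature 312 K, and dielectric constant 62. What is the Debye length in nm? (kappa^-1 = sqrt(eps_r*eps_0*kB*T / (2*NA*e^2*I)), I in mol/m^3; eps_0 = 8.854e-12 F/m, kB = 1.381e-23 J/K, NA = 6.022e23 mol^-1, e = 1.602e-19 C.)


Ionic strength I = 0.1579 * 2^2 * 1000 = 631.6 mol/m^3
kappa^-1 = sqrt(62 * 8.854e-12 * 1.381e-23 * 312 / (2 * 6.022e23 * (1.602e-19)^2 * 631.6))
kappa^-1 = 0.348 nm

0.348


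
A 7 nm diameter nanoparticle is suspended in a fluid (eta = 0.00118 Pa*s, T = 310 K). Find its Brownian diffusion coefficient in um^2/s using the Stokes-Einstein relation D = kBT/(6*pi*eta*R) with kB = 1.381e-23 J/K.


Radius R = 7/2 = 3.5 nm = 3.5e-09 m
D = kB*T / (6*pi*eta*R)
D = 1.381e-23 * 310 / (6 * pi * 0.00118 * 3.5e-09)
D = 5.49926e-11 m^2/s = 54.993 um^2/s

54.993


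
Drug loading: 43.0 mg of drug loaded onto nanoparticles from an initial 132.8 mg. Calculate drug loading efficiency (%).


Drug loading efficiency = (drug loaded / drug initial) * 100
DLE = 43.0 / 132.8 * 100
DLE = 0.3238 * 100
DLE = 32.38%

32.38


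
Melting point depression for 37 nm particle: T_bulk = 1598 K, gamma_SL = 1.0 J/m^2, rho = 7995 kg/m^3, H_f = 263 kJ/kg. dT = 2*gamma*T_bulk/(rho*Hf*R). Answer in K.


Radius R = 37/2 = 18.5 nm = 1.85e-08 m
Convert H_f = 263 kJ/kg = 263000 J/kg
dT = 2 * gamma_SL * T_bulk / (rho * H_f * R)
dT = 2 * 1.0 * 1598 / (7995 * 263000 * 1.85e-08)
dT = 82.2 K

82.2


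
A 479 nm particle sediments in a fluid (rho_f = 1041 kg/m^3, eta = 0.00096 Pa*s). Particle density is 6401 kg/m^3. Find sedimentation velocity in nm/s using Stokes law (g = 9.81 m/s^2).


Radius R = 479/2 nm = 2.395e-07 m
Density difference = 6401 - 1041 = 5360 kg/m^3
v = 2 * R^2 * (rho_p - rho_f) * g / (9 * eta)
v = 2 * (2.395e-07)^2 * 5360 * 9.81 / (9 * 0.00096)
v = 6.9817e-07 m/s = 698.1698 nm/s

698.1698


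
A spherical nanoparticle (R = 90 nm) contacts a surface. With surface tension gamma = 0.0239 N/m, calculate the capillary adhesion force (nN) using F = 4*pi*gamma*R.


Convert radius: R = 90 nm = 9e-08 m
F = 4 * pi * gamma * R
F = 4 * pi * 0.0239 * 9e-08
F = 2.70303e-08 N = 27.0303 nN

27.0303


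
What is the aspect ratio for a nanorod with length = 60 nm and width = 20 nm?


Aspect ratio AR = length / diameter
AR = 60 / 20
AR = 3.0

3.0


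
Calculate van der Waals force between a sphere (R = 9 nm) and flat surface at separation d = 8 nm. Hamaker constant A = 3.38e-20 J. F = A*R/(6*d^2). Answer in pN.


Convert to SI: R = 9 nm = 9e-09 m, d = 8 nm = 8e-09 m
F = A * R / (6 * d^2)
F = 3.38e-20 * 9e-09 / (6 * (8e-09)^2)
F = 7.92188e-13 N = 0.792 pN

0.792


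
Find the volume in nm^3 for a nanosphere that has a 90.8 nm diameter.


Radius r = 90.8/2 = 45.4 nm
Volume V = (4/3) * pi * r^3
V = (4/3) * pi * (45.4)^3
V = 391973.01 nm^3

391973.01


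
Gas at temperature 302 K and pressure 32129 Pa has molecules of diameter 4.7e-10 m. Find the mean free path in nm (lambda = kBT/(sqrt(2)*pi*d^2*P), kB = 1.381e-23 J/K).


Mean free path: lambda = kB*T / (sqrt(2) * pi * d^2 * P)
lambda = 1.381e-23 * 302 / (sqrt(2) * pi * (4.7e-10)^2 * 32129)
lambda = 1.32264e-07 m
lambda = 132.26 nm

132.26


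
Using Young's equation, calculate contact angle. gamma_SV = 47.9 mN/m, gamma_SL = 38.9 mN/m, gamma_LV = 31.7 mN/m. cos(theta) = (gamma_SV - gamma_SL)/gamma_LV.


cos(theta) = (gamma_SV - gamma_SL) / gamma_LV
cos(theta) = (47.9 - 38.9) / 31.7
cos(theta) = 0.283912
theta = arccos(0.283912) = 73.51 degrees

73.51


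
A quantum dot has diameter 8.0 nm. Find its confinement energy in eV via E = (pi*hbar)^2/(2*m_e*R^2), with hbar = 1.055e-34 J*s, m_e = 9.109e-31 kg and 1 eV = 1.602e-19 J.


Radius R = 8.0/2 = 4 nm = 4e-09 m
E = (pi * 1.055e-34)^2 / (2 * 9.109e-31 * (4e-09)^2)
E(J) = 3.76863e-21
E = E(J) / 1.602e-19 = 0.0235 eV

0.0235


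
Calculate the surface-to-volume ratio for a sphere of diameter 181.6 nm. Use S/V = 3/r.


Radius r = 181.6/2 = 90.8 nm
S/V = 3 / r = 3 / 90.8
S/V = 0.033 nm^-1

0.033


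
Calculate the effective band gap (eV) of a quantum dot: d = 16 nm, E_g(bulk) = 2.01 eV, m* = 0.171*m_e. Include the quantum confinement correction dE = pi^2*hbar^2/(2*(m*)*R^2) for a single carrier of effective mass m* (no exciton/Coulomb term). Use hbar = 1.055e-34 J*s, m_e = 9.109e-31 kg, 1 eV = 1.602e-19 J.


Radius R = 16/2 nm = 8e-09 m
Confinement energy dE = pi^2 * hbar^2 / (2 * m_eff * m_e * R^2)
dE = pi^2 * (1.055e-34)^2 / (2 * 0.171 * 9.109e-31 * (8e-09)^2) J, divided by 1.602e-19 J/eV
dE = 0.0344 eV
Total band gap = E_g(bulk) + dE = 2.01 + 0.0344 = 2.0444 eV

2.0444


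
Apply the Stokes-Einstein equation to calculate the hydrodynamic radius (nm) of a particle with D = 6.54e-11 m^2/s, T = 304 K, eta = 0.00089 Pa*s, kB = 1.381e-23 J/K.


Stokes-Einstein: R = kB*T / (6*pi*eta*D)
R = 1.381e-23 * 304 / (6 * pi * 0.00089 * 6.54e-11)
R = 3.82647e-09 m = 3.83 nm

3.83


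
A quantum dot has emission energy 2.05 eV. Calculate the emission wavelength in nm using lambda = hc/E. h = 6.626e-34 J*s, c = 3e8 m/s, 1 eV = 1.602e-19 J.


Convert energy: E = 2.05 eV = 2.05 * 1.602e-19 = 3.2841e-19 J
lambda = h*c / E = 6.626e-34 * 3e8 / 3.2841e-19
lambda = 6.0528e-07 m = 605.3 nm

605.3


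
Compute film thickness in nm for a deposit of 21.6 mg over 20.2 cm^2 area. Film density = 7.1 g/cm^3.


Convert: m = 21.6 mg = 2.1600e-05 kg, A = 20.2 cm^2 = 2.0200e-03 m^2, rho = 7.1 g/cm^3 = 7100 kg/m^3
t = m / (A * rho)
t = 2.1600e-05 / (2.0200e-03 * 7100)
t = 1.5061e-06 m = 1506.1 nm

1506.1


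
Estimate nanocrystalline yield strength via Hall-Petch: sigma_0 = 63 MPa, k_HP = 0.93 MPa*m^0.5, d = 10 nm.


d = 10 nm = 1e-08 m
sqrt(d) = 0.0001
Hall-Petch contribution = k / sqrt(d) = 0.93 / 0.0001 = 9300.0 MPa
sigma = sigma_0 + k/sqrt(d) = 63 + 9300.0 = 9363.0 MPa

9363.0


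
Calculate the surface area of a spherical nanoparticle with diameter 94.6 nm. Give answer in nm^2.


Radius r = 94.6/2 = 47.3 nm
Surface area SA = 4 * pi * r^2
SA = 4 * pi * (47.3)^2
SA = 28114.62 nm^2

28114.62


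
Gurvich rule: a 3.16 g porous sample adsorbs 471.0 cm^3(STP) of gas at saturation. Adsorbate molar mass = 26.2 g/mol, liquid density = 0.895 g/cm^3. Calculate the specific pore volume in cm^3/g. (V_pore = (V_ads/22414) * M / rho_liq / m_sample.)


Moles adsorbed n = V_ads / 22414 = 471.0 / 22414 = 2.101365e-02 mol
Liquid volume V_liq = n * M / rho_liq = 2.101365e-02 * 26.2 / 0.895 = 0.61515 cm^3
Specific pore volume V_pore = V_liq / m_sample = 0.61515 / 3.16
V_pore = 0.1947 cm^3/g

0.1947


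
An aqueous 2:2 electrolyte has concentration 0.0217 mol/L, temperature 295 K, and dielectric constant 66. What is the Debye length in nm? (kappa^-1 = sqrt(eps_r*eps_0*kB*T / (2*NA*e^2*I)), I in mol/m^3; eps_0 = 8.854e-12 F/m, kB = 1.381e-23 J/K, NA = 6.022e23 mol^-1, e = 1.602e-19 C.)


Ionic strength I = 0.0217 * 2^2 * 1000 = 86.8 mol/m^3
kappa^-1 = sqrt(66 * 8.854e-12 * 1.381e-23 * 295 / (2 * 6.022e23 * (1.602e-19)^2 * 86.8))
kappa^-1 = 0.942 nm

0.942


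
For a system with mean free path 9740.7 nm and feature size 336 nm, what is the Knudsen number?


Knudsen number Kn = lambda / L
Kn = 9740.7 / 336
Kn = 28.9902

28.9902


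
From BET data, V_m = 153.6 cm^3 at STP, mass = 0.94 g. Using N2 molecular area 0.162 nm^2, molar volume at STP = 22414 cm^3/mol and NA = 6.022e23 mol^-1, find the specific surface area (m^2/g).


Number of moles in monolayer = V_m / 22414 = 153.6 / 22414 = 0.00685286
Number of molecules = moles * NA = 0.00685286 * 6.022e23
SA = molecules * sigma / mass
SA = (153.6 / 22414) * 6.022e23 * 0.162e-18 / 0.94
SA = 711.2 m^2/g

711.2


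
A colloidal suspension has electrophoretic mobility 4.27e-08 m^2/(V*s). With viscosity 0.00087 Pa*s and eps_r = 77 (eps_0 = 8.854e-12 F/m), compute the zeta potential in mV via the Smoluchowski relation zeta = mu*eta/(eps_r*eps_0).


Smoluchowski equation: zeta = mu * eta / (eps_r * eps_0)
zeta = 4.27e-08 * 0.00087 / (77 * 8.854e-12)
zeta = 0.05449 V = 54.49 mV

54.49


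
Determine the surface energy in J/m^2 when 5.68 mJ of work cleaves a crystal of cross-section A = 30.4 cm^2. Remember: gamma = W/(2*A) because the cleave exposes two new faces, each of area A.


Convert: A = 30.4 cm^2 = 0.00304 m^2, W = 5.68 mJ = 0.00568 J
Cleaving exposes two faces of area A, so total new surface = 2*A and gamma = W / (2*A)
gamma = 0.00568 / (2 * 0.00304)
gamma = 0.934 J/m^2

0.934


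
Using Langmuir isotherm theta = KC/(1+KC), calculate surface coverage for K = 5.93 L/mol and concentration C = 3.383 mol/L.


Langmuir isotherm: theta = K*C / (1 + K*C)
K*C = 5.93 * 3.383 = 20.06119
theta = 20.06119 / (1 + 20.06119) = 20.06119 / 21.06119
theta = 0.9525

0.9525


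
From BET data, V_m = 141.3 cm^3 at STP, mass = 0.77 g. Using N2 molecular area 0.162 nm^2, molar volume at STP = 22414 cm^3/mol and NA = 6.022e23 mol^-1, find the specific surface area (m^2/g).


Number of moles in monolayer = V_m / 22414 = 141.3 / 22414 = 0.0063041
Number of molecules = moles * NA = 0.0063041 * 6.022e23
SA = molecules * sigma / mass
SA = (141.3 / 22414) * 6.022e23 * 0.162e-18 / 0.77
SA = 798.7 m^2/g

798.7


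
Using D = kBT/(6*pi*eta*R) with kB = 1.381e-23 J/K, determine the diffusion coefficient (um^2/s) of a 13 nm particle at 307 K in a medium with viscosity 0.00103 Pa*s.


Radius R = 13/2 = 6.5 nm = 6.5e-09 m
D = kB*T / (6*pi*eta*R)
D = 1.381e-23 * 307 / (6 * pi * 0.00103 * 6.5e-09)
D = 3.35954e-11 m^2/s = 33.595 um^2/s

33.595


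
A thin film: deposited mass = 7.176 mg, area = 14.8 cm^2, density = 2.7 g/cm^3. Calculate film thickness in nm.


Convert: m = 7.176 mg = 7.1760e-06 kg, A = 14.8 cm^2 = 1.4800e-03 m^2, rho = 2.7 g/cm^3 = 2700 kg/m^3
t = m / (A * rho)
t = 7.1760e-06 / (1.4800e-03 * 2700)
t = 1.7958e-06 m = 1795.8 nm

1795.8


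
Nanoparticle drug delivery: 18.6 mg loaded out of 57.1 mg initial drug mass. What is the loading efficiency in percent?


Drug loading efficiency = (drug loaded / drug initial) * 100
DLE = 18.6 / 57.1 * 100
DLE = 0.3257 * 100
DLE = 32.57%

32.57


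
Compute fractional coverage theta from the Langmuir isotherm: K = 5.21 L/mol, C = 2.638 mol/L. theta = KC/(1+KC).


Langmuir isotherm: theta = K*C / (1 + K*C)
K*C = 5.21 * 2.638 = 13.74398
theta = 13.74398 / (1 + 13.74398) = 13.74398 / 14.74398
theta = 0.9322

0.9322


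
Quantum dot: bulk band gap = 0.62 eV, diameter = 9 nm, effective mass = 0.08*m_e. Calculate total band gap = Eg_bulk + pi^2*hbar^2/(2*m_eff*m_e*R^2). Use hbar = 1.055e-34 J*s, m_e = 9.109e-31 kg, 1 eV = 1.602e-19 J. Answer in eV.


Radius R = 9/2 nm = 4.5e-09 m
Confinement energy dE = pi^2 * hbar^2 / (2 * m_eff * m_e * R^2)
dE = pi^2 * (1.055e-34)^2 / (2 * 0.08 * 9.109e-31 * (4.5e-09)^2) J, divided by 1.602e-19 J/eV
dE = 0.2323 eV
Total band gap = E_g(bulk) + dE = 0.62 + 0.2323 = 0.8523 eV

0.8523


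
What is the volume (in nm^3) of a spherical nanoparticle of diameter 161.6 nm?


Radius r = 161.6/2 = 80.8 nm
Volume V = (4/3) * pi * r^3
V = (4/3) * pi * (80.8)^3
V = 2209645.95 nm^3

2209645.95


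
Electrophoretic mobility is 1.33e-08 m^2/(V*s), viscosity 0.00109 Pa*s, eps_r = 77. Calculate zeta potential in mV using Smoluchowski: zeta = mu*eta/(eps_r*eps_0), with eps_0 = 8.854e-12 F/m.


Smoluchowski equation: zeta = mu * eta / (eps_r * eps_0)
zeta = 1.33e-08 * 0.00109 / (77 * 8.854e-12)
zeta = 0.021264 V = 21.26 mV

21.26


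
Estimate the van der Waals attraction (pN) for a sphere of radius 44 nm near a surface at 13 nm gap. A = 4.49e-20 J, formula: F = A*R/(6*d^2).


Convert to SI: R = 44 nm = 4.4e-08 m, d = 13 nm = 1.3e-08 m
F = A * R / (6 * d^2)
F = 4.49e-20 * 4.4e-08 / (6 * (1.3e-08)^2)
F = 1.94832e-12 N = 1.948 pN

1.948


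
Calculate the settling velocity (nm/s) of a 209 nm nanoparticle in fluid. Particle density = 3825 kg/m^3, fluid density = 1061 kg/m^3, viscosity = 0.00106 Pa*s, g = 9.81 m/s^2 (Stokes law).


Radius R = 209/2 nm = 1.045e-07 m
Density difference = 3825 - 1061 = 2764 kg/m^3
v = 2 * R^2 * (rho_p - rho_f) * g / (9 * eta)
v = 2 * (1.045e-07)^2 * 2764 * 9.81 / (9 * 0.00106)
v = 6.20756e-08 m/s = 62.0756 nm/s

62.0756


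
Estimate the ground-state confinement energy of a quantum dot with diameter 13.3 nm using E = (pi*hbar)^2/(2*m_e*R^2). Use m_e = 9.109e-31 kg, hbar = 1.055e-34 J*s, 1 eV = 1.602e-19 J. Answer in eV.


Radius R = 13.3/2 = 6.65 nm = 6.65e-09 m
E = (pi * 1.055e-34)^2 / (2 * 9.109e-31 * (6.65e-09)^2)
E(J) = 1.36352e-21
E = E(J) / 1.602e-19 = 0.0085 eV

0.0085


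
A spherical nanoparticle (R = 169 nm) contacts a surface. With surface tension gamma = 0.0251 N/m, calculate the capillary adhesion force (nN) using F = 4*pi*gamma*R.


Convert radius: R = 169 nm = 1.69e-07 m
F = 4 * pi * gamma * R
F = 4 * pi * 0.0251 * 1.69e-07
F = 5.33053e-08 N = 53.3053 nN

53.3053


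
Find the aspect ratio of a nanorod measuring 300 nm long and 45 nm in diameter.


Aspect ratio AR = length / diameter
AR = 300 / 45
AR = 6.67

6.67


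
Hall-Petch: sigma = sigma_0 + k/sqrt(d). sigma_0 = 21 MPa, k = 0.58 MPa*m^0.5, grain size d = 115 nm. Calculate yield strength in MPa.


d = 115 nm = 1.15e-07 m
sqrt(d) = 0.0003391165
Hall-Petch contribution = k / sqrt(d) = 0.58 / 0.0003391165 = 1710.3 MPa
sigma = sigma_0 + k/sqrt(d) = 21 + 1710.3 = 1731.3 MPa

1731.3


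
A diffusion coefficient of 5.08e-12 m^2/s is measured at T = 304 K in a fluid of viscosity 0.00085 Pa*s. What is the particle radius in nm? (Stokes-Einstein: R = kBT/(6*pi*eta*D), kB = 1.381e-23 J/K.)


Stokes-Einstein: R = kB*T / (6*pi*eta*D)
R = 1.381e-23 * 304 / (6 * pi * 0.00085 * 5.08e-12)
R = 5.15803e-08 m = 51.58 nm

51.58


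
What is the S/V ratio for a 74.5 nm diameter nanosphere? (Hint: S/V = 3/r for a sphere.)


Radius r = 74.5/2 = 37.25 nm
S/V = 3 / r = 3 / 37.25
S/V = 0.0805 nm^-1

0.0805


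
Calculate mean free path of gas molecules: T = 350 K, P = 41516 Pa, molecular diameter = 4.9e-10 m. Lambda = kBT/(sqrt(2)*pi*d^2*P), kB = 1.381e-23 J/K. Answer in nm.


Mean free path: lambda = kB*T / (sqrt(2) * pi * d^2 * P)
lambda = 1.381e-23 * 350 / (sqrt(2) * pi * (4.9e-10)^2 * 41516)
lambda = 1.09141e-07 m
lambda = 109.14 nm

109.14


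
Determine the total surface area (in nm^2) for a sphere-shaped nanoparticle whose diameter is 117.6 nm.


Radius r = 117.6/2 = 58.8 nm
Surface area SA = 4 * pi * r^2
SA = 4 * pi * (58.8)^2
SA = 43447.47 nm^2

43447.47


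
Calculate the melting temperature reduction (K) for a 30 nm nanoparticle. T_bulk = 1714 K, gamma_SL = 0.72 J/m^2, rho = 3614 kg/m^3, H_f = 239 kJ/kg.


Radius R = 30/2 = 15 nm = 1.5e-08 m
Convert H_f = 239 kJ/kg = 239000 J/kg
dT = 2 * gamma_SL * T_bulk / (rho * H_f * R)
dT = 2 * 0.72 * 1714 / (3614 * 239000 * 1.5e-08)
dT = 190.5 K

190.5


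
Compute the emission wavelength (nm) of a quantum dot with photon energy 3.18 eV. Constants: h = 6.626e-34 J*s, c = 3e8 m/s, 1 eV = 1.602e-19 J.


Convert energy: E = 3.18 eV = 3.18 * 1.602e-19 = 5.09436e-19 J
lambda = h*c / E = 6.626e-34 * 3e8 / 5.09436e-19
lambda = 3.90196e-07 m = 390.2 nm

390.2


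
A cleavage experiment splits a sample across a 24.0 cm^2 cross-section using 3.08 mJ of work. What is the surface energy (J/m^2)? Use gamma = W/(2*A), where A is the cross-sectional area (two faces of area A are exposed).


Convert: A = 24.0 cm^2 = 0.0024 m^2, W = 3.08 mJ = 0.00308 J
Cleaving exposes two faces of area A, so total new surface = 2*A and gamma = W / (2*A)
gamma = 0.00308 / (2 * 0.0024)
gamma = 0.642 J/m^2

0.642


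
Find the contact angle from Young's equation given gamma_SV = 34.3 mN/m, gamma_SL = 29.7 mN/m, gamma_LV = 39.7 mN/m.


cos(theta) = (gamma_SV - gamma_SL) / gamma_LV
cos(theta) = (34.3 - 29.7) / 39.7
cos(theta) = 0.115869
theta = arccos(0.115869) = 83.35 degrees

83.35


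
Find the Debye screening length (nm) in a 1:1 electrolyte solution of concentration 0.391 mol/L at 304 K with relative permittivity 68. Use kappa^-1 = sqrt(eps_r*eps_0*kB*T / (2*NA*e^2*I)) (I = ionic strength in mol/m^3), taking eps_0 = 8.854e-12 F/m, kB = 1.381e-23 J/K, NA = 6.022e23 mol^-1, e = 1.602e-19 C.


Ionic strength I = 0.391 * 1^2 * 1000 = 391 mol/m^3
kappa^-1 = sqrt(68 * 8.854e-12 * 1.381e-23 * 304 / (2 * 6.022e23 * (1.602e-19)^2 * 391))
kappa^-1 = 0.457 nm

0.457


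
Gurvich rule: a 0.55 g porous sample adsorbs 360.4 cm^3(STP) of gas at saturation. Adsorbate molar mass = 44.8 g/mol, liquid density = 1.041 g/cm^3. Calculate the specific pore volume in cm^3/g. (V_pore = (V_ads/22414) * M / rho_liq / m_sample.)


Moles adsorbed n = V_ads / 22414 = 360.4 / 22414 = 1.607924e-02 mol
Liquid volume V_liq = n * M / rho_liq = 1.607924e-02 * 44.8 / 1.041 = 0.69198 cm^3
Specific pore volume V_pore = V_liq / m_sample = 0.69198 / 0.55
V_pore = 1.2581 cm^3/g

1.2581


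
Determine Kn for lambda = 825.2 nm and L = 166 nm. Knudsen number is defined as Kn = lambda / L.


Knudsen number Kn = lambda / L
Kn = 825.2 / 166
Kn = 4.9711

4.9711


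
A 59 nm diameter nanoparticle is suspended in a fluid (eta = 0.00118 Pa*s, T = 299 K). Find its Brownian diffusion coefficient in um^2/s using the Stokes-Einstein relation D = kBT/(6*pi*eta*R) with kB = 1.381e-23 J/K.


Radius R = 59/2 = 29.5 nm = 2.95e-08 m
D = kB*T / (6*pi*eta*R)
D = 1.381e-23 * 299 / (6 * pi * 0.00118 * 2.95e-08)
D = 6.29303e-12 m^2/s = 6.293 um^2/s

6.293


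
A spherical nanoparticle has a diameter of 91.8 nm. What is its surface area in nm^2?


Radius r = 91.8/2 = 45.9 nm
Surface area SA = 4 * pi * r^2
SA = 4 * pi * (45.9)^2
SA = 26474.96 nm^2

26474.96


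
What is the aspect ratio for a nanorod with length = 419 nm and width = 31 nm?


Aspect ratio AR = length / diameter
AR = 419 / 31
AR = 13.52

13.52


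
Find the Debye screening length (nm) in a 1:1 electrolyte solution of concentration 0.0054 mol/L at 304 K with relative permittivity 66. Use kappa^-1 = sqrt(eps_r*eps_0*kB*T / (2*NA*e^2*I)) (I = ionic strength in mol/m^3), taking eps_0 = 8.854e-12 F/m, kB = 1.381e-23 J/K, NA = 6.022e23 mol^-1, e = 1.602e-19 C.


Ionic strength I = 0.0054 * 1^2 * 1000 = 5.4 mol/m^3
kappa^-1 = sqrt(66 * 8.854e-12 * 1.381e-23 * 304 / (2 * 6.022e23 * (1.602e-19)^2 * 5.4))
kappa^-1 = 3.834 nm

3.834


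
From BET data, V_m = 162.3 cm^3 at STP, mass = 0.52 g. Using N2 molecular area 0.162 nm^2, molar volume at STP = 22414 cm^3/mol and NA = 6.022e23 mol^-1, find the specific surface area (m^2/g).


Number of moles in monolayer = V_m / 22414 = 162.3 / 22414 = 0.00724101
Number of molecules = moles * NA = 0.00724101 * 6.022e23
SA = molecules * sigma / mass
SA = (162.3 / 22414) * 6.022e23 * 0.162e-18 / 0.52
SA = 1358.5 m^2/g

1358.5


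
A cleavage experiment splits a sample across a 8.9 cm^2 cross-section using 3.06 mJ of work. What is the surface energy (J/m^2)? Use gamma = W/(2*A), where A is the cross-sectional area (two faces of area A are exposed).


Convert: A = 8.9 cm^2 = 0.00089 m^2, W = 3.06 mJ = 0.00306 J
Cleaving exposes two faces of area A, so total new surface = 2*A and gamma = W / (2*A)
gamma = 0.00306 / (2 * 0.00089)
gamma = 1.719 J/m^2

1.719


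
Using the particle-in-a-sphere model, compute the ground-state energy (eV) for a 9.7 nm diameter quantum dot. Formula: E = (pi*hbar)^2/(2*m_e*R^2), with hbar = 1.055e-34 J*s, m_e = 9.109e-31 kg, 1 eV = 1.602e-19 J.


Radius R = 9.7/2 = 4.85 nm = 4.85e-09 m
E = (pi * 1.055e-34)^2 / (2 * 9.109e-31 * (4.85e-09)^2)
E(J) = 2.56342e-21
E = E(J) / 1.602e-19 = 0.016 eV

0.016


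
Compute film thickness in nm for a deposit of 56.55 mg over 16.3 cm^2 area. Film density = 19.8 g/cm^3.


Convert: m = 56.55 mg = 5.6550e-05 kg, A = 16.3 cm^2 = 1.6300e-03 m^2, rho = 19.8 g/cm^3 = 19800 kg/m^3
t = m / (A * rho)
t = 5.6550e-05 / (1.6300e-03 * 19800)
t = 1.7522e-06 m = 1752.2 nm

1752.2


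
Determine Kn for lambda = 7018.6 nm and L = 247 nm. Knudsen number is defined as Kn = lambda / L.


Knudsen number Kn = lambda / L
Kn = 7018.6 / 247
Kn = 28.4154

28.4154


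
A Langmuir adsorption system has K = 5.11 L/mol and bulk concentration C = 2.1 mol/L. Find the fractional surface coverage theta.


Langmuir isotherm: theta = K*C / (1 + K*C)
K*C = 5.11 * 2.1 = 10.731
theta = 10.731 / (1 + 10.731) = 10.731 / 11.731
theta = 0.9148

0.9148


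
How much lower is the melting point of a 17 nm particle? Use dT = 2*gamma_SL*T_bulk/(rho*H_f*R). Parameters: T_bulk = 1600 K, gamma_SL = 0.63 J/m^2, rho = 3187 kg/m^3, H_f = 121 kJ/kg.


Radius R = 17/2 = 8.5 nm = 8.5e-09 m
Convert H_f = 121 kJ/kg = 121000 J/kg
dT = 2 * gamma_SL * T_bulk / (rho * H_f * R)
dT = 2 * 0.63 * 1600 / (3187 * 121000 * 8.5e-09)
dT = 615.0 K

615.0


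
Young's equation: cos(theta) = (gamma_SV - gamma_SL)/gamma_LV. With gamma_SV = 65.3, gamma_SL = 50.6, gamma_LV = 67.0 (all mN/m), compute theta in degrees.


cos(theta) = (gamma_SV - gamma_SL) / gamma_LV
cos(theta) = (65.3 - 50.6) / 67.0
cos(theta) = 0.219403
theta = arccos(0.219403) = 77.33 degrees

77.33


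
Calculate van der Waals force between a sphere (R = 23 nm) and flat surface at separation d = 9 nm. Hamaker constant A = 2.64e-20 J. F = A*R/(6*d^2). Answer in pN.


Convert to SI: R = 23 nm = 2.3e-08 m, d = 9 nm = 9e-09 m
F = A * R / (6 * d^2)
F = 2.64e-20 * 2.3e-08 / (6 * (9e-09)^2)
F = 1.24938e-12 N = 1.249 pN

1.249


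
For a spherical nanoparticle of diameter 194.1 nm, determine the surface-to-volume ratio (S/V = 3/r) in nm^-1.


Radius r = 194.1/2 = 97.05 nm
S/V = 3 / r = 3 / 97.05
S/V = 0.0309 nm^-1

0.0309


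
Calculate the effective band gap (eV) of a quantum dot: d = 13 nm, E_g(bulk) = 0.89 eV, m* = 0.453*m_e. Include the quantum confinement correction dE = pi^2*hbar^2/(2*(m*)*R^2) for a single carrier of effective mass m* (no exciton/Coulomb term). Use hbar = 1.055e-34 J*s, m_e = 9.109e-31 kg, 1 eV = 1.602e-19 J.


Radius R = 13/2 nm = 6.5e-09 m
Confinement energy dE = pi^2 * hbar^2 / (2 * m_eff * m_e * R^2)
dE = pi^2 * (1.055e-34)^2 / (2 * 0.453 * 9.109e-31 * (6.5e-09)^2) J, divided by 1.602e-19 J/eV
dE = 0.0197 eV
Total band gap = E_g(bulk) + dE = 0.89 + 0.0197 = 0.9097 eV

0.9097
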